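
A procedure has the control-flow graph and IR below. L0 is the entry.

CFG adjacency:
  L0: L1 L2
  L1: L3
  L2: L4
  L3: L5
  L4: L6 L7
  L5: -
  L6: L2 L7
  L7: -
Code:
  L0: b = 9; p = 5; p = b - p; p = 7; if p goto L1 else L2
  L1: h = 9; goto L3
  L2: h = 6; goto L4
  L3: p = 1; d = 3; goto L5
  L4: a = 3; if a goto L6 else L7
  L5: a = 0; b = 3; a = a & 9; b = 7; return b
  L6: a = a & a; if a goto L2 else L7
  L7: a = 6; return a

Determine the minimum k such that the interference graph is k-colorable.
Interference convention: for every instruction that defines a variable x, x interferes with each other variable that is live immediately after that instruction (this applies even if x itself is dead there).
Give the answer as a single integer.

Answer: 2

Working:
def/use:
  L0: def={b,p} ue=∅
  L1: def={h} ue=∅
  L2: def={h} ue=∅
  L3: def={d,p} ue=∅
  L4: def={a} ue=∅
  L5: def={a,b} ue=∅
  L6: def={a} ue={a}
  L7: def={a} ue=∅

Backward fixpoint:
  L0: in=∅ out=∅
  L1: in=∅ out=∅
  L2: in=∅ out=∅
  L3: in=∅ out=∅
  L4: in=∅ out={a}
  L5: in=∅ out=∅
  L6: in={a} out=∅
  L7: in=∅ out=∅

Interfere edges:
  a — {b}
  b — {a,p}
  d — ∅
  h — ∅
  p — {b}

Colouring:
  lower bound: {a,b} mutually conflict ⇒ χ ≥ 2
  2-colouring: r0={b,d,h}  r1={a,p}
  χ = 2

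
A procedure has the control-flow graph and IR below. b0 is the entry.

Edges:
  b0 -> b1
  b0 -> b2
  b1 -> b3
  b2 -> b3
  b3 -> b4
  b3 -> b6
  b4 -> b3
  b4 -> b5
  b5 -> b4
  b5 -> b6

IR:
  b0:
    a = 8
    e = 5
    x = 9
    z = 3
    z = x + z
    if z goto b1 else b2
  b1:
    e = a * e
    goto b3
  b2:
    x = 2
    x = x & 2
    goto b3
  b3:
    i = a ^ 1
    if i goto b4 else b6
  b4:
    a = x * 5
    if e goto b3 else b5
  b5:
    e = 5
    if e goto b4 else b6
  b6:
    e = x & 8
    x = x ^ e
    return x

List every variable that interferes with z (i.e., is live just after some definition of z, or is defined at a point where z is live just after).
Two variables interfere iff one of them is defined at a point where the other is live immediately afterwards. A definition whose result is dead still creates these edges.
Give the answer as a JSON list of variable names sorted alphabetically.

Per-block:
  b0 def {a,e,x,z} use ∅
  b1 def {e} use {a,e}
  b2 def {x} use ∅
  b3 def {i} use {a}
  b4 def {a} use {e,x}
  b5 def {e} use ∅
  b6 def {e,x} use {x}

Liveness:
  b0: in=∅ out={a,e,x}
  b1: in={a,e,x} out={a,e,x}
  b2: in={a,e} out={a,e,x}
  b3: in={a,e,x} out={e,x}
  b4: in={e,x} out={a,e,x}
  b5: in={x} out={e,x}
  b6: in={x} out=∅

Conflict graph:
  a: {e,x,z}
  e: {a,i,x,z}
  i: {e,x}
  x: {a,e,i,z}
  z: {a,e,x}

N(z) = ["a", "e", "x"]

Answer: ["a", "e", "x"]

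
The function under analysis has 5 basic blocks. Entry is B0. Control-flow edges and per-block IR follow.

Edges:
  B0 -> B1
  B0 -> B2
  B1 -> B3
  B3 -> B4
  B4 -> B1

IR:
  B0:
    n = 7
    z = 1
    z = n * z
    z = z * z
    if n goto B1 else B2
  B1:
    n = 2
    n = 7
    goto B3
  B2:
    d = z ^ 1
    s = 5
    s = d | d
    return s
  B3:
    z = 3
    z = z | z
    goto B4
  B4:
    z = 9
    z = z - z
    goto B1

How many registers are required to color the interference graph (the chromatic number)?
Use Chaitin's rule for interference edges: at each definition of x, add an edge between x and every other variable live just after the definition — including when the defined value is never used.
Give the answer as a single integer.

def/use:
  B0: def={n,z} ue=∅
  B1: def={n} ue=∅
  B2: def={d,s} ue={z}
  B3: def={z} ue=∅
  B4: def={z} ue=∅

Live sets:
  B0 li=∅ lo={z}
  B1 li=∅ lo=∅
  B2 li={z} lo=∅
  B3 li=∅ lo=∅
  B4 li=∅ lo=∅

Interference:
  d: {s}
  n: {z}
  s: {d}
  z: {n}

Registers:
  lower bound: {d,s} mutually conflict ⇒ χ ≥ 2
  assign d→r0 n→r0 s→r1 z→r1 — no edge inside a register ⇒ χ ≤ 2
  χ = 2

Answer: 2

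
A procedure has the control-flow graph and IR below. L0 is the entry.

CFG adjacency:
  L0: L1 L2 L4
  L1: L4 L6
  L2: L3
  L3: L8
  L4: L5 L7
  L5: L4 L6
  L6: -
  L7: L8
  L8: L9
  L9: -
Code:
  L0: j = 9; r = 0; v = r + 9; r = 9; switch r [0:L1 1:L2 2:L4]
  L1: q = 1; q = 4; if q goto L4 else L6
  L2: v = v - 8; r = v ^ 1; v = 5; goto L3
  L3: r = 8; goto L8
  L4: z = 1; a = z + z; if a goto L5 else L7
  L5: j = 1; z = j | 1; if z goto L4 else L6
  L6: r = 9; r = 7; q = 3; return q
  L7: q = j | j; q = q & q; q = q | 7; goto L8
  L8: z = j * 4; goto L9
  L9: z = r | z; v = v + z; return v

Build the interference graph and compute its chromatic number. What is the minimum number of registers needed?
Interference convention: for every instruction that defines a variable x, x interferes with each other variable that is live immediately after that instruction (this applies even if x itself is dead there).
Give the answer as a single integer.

Block summaries:
  L0 def {j,r,v} use ∅
  L1 def {q} use ∅
  L2 def {r,v} use {v}
  L3 def {r} use ∅
  L4 def {a,z} use ∅
  L5 def {j,z} use ∅
  L6 def {q,r} use ∅
  L7 def {q} use {j}
  L8 def {z} use {j}
  L9 def {v,z} use {r,v,z}

Liveness:
  L0 li=∅ lo={j,r,v}
  L1 li={j,r,v} lo={j,r,v}
  L2 li={j,v} lo={j,v}
  L3 li={j,v} lo={j,r,v}
  L4 li={j,r,v} lo={j,r,v}
  L5 li={r,v} lo={j,r,v}
  L6 li=∅ lo=∅
  L7 li={j,r,v} lo={j,r,v}
  L8 li={j,r,v} lo={r,v,z}
  L9 li={r,v,z} lo=∅

Interference:
  a — {j,r,v}
  j — {a,q,r,v,z}
  q — {j,r,v}
  r — {a,j,q,v,z}
  v — {a,j,q,r,z}
  z — {j,r,v}

Registers:
  clique {a,j,r,v} ⇒ need ≥ 4
  4-colouring: c0={j}  c1={r}  c2={v}  c3={a,q,z}
  χ = 4

Answer: 4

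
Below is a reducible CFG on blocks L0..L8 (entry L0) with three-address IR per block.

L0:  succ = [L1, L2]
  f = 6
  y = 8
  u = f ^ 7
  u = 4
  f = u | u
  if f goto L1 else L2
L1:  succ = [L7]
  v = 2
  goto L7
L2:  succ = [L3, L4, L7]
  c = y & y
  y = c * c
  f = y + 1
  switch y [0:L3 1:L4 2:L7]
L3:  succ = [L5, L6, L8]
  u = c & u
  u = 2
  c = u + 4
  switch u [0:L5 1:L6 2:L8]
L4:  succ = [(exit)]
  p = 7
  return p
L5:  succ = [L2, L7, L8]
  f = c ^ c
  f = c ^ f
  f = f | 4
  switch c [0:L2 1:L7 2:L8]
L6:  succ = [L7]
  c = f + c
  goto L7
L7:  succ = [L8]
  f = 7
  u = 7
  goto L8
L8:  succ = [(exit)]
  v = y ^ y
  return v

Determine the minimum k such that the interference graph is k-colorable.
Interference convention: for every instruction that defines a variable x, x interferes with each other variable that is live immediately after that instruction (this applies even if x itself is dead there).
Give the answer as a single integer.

def/use:
  L0 def {f,u,y} use ∅
  L1 def {v} use ∅
  L2 def {c,f,y} use {y}
  L3 def {c,u} use {c,u}
  L4 def {p} use ∅
  L5 def {f} use {c}
  L6 def {c} use {c,f}
  L7 def {f,u} use ∅
  L8 def {v} use {y}

Liveness:
  live L0: ∅→{u,y}
  live L1: {y}→{y}
  live L2: {u,y}→{c,f,u,y}
  live L3: {c,f,u,y}→{c,f,u,y}
  live L4: ∅→∅
  live L5: {c,u,y}→{u,y}
  live L6: {c,f,y}→{y}
  live L7: {y}→{y}
  live L8: {y}→∅

Interfere edges:
  c — {f,u,y}
  f — {c,u,y}
  p — ∅
  u — {c,f,y}
  v — {y}
  y — {c,f,u,v}

Chromatic number:
  lower bound: {c,f,u,y} mutually conflict ⇒ χ ≥ 4
  4-colouring: R0={p,y}  R1={c,v}  R2={f}  R3={u}
  χ = 4

Answer: 4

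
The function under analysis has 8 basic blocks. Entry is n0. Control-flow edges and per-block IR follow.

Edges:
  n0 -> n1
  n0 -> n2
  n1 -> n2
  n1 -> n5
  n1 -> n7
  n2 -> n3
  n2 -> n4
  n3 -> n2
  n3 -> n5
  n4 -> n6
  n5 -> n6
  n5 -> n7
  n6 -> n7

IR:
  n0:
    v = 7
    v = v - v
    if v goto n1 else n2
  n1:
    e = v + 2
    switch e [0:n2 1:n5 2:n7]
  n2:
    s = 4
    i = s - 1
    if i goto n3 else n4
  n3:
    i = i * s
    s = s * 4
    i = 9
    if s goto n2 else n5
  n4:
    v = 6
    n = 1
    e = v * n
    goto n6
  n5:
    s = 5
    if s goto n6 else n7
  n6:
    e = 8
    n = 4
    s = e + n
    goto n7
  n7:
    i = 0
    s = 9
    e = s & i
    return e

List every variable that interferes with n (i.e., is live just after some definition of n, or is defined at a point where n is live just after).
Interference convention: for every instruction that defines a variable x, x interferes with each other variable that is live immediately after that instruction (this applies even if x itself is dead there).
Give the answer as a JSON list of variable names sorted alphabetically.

Answer: ["e", "v"]

Analysis:
def/use:
  n0: {v} / ∅
  n1: {e} / {v}
  n2: {i,s} / ∅
  n3: {i,s} / {i,s}
  n4: {e,n,v} / ∅
  n5: {s} / ∅
  n6: {e,n,s} / ∅
  n7: {e,i,s} / ∅

Live sets:
  n0 li=∅ lo={v}
  n1 li={v} lo=∅
  n2 li=∅ lo={i,s}
  n3 li={i,s} lo=∅
  n4 li=∅ lo=∅
  n5 li=∅ lo=∅
  n6 li=∅ lo=∅
  n7 li=∅ lo=∅

Interference:
  e↔{n}
  i↔{s}
  n↔{e,v}
  s↔{i}
  v↔{n}

N(n) = ["e", "v"]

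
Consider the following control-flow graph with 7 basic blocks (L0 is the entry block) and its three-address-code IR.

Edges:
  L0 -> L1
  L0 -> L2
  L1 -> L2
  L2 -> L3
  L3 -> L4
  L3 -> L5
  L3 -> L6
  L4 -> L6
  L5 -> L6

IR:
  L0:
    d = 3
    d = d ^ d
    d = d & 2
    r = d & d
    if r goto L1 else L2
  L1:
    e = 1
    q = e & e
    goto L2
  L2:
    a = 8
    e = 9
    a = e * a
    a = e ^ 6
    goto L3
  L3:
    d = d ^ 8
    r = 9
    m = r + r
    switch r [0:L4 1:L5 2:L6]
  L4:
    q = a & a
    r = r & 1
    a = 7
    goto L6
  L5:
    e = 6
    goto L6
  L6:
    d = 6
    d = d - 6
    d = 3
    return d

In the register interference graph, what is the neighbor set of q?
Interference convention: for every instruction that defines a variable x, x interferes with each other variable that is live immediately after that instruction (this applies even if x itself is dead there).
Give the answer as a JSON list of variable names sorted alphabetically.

def/use:
  L0: def={d,r} ue=∅
  L1: def={e,q} ue=∅
  L2: def={a,e} ue=∅
  L3: def={d,m,r} ue={d}
  L4: def={a,q,r} ue={a,r}
  L5: def={e} ue=∅
  L6: def={d} ue=∅

Live sets:
  L0: in=∅ out={d}
  L1: in={d} out={d}
  L2: in={d} out={a,d}
  L3: in={a,d} out={a,r}
  L4: in={a,r} out=∅
  L5: in=∅ out=∅
  L6: in=∅ out=∅

Interfere edges:
  a: {d,e,m,r}
  d: {a,e,q,r}
  e: {a,d}
  m: {a,r}
  q: {d,r}
  r: {a,d,m,q}

N(q) = ["d", "r"]

Answer: ["d", "r"]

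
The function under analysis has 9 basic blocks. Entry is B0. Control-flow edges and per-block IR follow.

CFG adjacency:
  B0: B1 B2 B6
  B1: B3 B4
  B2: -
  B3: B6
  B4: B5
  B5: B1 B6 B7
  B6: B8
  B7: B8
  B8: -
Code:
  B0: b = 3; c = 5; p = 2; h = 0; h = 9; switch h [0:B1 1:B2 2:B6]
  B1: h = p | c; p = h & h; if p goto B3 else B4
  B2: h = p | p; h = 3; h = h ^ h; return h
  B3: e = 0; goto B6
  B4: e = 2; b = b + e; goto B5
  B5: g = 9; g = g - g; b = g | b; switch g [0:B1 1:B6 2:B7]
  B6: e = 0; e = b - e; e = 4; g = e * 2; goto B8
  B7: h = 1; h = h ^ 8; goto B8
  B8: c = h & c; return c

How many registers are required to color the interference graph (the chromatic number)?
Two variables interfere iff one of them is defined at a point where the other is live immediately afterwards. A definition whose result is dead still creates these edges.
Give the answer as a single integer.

Per-block:
  B0 def {b,c,h,p} use ∅
  B1 def {h,p} use {c,p}
  B2 def {h} use {p}
  B3 def {e} use ∅
  B4 def {b,e} use {b}
  B5 def {b,g} use {b}
  B6 def {e,g} use {b}
  B7 def {h} use ∅
  B8 def {c} use {c,h}

Backward fixpoint:
  B0: in=∅ out={b,c,h,p}
  B1: in={b,c,p} out={b,c,h,p}
  B2: in={p} out=∅
  B3: in={b,c,h} out={b,c,h}
  B4: in={b,c,h,p} out={b,c,h,p}
  B5: in={b,c,h,p} out={b,c,h,p}
  B6: in={b,c,h} out={c,h}
  B7: in={c} out={c,h}
  B8: in={c,h} out=∅

Interference:
  b — {c,e,g,h,p}
  c — {b,e,g,h,p}
  e — {b,c,h,p}
  g — {b,c,h,p}
  h — {b,c,e,g,p}
  p — {b,c,e,g,h}

Chromatic number:
  clique {b,c,e,h,p} ⇒ need ≥ 5
  assign b→R0 c→R1 e→R4 g→R4 h→R2 p→R3 — no edge inside a register ⇒ χ ≤ 5
  χ = 5

Answer: 5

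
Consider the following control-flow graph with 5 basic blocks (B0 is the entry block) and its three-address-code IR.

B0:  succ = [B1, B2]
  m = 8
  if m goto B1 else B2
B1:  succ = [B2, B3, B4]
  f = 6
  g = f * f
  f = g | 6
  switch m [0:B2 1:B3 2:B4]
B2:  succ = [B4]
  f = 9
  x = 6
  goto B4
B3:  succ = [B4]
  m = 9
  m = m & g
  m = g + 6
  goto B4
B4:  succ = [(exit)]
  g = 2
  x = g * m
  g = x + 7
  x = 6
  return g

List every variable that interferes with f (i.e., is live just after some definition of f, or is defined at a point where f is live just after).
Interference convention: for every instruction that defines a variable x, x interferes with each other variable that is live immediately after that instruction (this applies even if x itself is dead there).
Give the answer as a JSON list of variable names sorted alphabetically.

Per-block:
  B0: def={m} ue=∅
  B1: def={f,g} ue={m}
  B2: def={f,x} ue=∅
  B3: def={m} ue={g}
  B4: def={g,x} ue={m}

Backward fixpoint:
  B0: in=∅ out={m}
  B1: in={m} out={g,m}
  B2: in={m} out={m}
  B3: in={g} out={m}
  B4: in={m} out=∅

Interfere edges:
  f: {g,m}
  g: {f,m,x}
  m: {f,g,x}
  x: {g,m}

N(f) = ["g", "m"]

Answer: ["g", "m"]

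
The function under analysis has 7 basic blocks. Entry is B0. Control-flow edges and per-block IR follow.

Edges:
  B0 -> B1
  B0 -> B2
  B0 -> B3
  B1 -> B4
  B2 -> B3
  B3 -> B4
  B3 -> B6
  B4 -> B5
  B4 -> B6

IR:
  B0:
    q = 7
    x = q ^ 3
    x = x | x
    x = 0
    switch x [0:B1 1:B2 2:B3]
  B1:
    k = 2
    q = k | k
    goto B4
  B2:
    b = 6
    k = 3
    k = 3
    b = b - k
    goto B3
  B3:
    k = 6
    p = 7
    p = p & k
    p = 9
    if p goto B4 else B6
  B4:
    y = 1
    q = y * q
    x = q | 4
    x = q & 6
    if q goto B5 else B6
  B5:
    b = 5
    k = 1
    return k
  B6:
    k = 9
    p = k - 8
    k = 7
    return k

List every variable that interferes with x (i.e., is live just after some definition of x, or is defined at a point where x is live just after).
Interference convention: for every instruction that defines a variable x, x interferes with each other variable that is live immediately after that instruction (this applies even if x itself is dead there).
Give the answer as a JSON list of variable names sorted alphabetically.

def/use:
  B0 def {q,x} use ∅
  B1 def {k,q} use ∅
  B2 def {b,k} use ∅
  B3 def {k,p} use ∅
  B4 def {q,x,y} use {q}
  B5 def {b,k} use ∅
  B6 def {k,p} use ∅

Live sets:
  B0 li=∅ lo={q}
  B1 li=∅ lo={q}
  B2 li={q} lo={q}
  B3 li={q} lo={q}
  B4 li={q} lo=∅
  B5 li=∅ lo=∅
  B6 li=∅ lo=∅

Conflict graph:
  b: {k,q}
  k: {b,p,q}
  p: {k,q}
  q: {b,k,p,x,y}
  x: {q}
  y: {q}

N(x) = ["q"]

Answer: ["q"]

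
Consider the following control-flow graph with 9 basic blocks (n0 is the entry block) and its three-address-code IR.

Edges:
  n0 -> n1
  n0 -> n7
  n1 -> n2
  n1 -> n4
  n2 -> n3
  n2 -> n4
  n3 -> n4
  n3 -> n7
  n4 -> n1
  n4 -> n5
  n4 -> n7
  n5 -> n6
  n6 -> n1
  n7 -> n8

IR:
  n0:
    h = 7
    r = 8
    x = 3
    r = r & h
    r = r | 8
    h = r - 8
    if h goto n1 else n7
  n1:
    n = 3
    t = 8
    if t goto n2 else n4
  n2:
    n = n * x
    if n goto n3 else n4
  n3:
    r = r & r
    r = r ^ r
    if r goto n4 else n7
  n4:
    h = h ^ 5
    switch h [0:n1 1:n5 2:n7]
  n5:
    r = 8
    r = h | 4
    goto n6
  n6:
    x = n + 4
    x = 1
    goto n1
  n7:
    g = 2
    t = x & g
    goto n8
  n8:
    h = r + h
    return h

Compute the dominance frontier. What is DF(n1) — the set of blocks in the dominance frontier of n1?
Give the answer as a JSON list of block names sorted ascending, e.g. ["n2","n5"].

Answer: ["n1", "n7"]

Working:
idom tree: n1←n0 n2←n1 n3←n2 n4←n1 n5←n4 n6←n5 n7←n0 n8←n7
Dom at joins:
  n1: preds {n0,n4,n6}: {n0} ∩ {n0,n1,n4} ∩ {n0,n1,n4,n5,n6} = {n0}; idom=n0
  n4: preds {n1,n2,n3}: {n0,n1} ∩ {n0,n1,n2} ∩ {n0,n1,n2,n3} = {n0,n1}; idom=n1
  n7: preds {n0,n3,n4}: {n0} ∩ {n0,n1,n2,n3} ∩ {n0,n1,n4} = {n0}; idom=n0

Frontier:
  n1←n0: walk · to n0
  n1←n4: walk n4→n1 to n0
  n1←n6: walk n6→n5→n4→n1 to n0
  n4←n1: walk · to n1
  n4←n2: walk n2 to n1
  n4←n3: walk n3→n2 to n1
  n7←n0: walk · to n0
  n7←n3: walk n3→n2→n1 to n0
  n7←n4: walk n4→n1 to n0
  DF(n0)=∅
  DF(n1)={n1,n7}
  DF(n2)={n4,n7}
  DF(n3)={n4,n7}
  DF(n4)={n1,n7}
  DF(n5)={n1}
  DF(n6)={n1}
  DF(n7)=∅
  DF(n8)=∅

DF(n1) = ["n1", "n7"]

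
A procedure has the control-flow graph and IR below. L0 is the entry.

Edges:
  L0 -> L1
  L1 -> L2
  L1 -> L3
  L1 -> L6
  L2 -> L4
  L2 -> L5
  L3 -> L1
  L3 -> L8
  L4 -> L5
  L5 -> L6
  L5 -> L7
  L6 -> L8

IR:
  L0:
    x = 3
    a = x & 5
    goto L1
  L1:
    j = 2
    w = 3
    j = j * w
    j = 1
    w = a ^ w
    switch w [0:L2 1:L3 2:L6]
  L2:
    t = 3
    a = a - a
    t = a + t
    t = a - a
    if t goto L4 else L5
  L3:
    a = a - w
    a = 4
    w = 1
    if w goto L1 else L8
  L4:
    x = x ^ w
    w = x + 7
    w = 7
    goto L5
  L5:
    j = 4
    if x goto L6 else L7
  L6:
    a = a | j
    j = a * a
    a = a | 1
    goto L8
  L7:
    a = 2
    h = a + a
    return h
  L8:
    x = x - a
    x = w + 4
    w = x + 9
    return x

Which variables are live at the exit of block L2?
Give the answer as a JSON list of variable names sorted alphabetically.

Per-block:
  L0: def={a,x} ue=∅
  L1: def={j,w} ue={a}
  L2: def={a,t} ue={a}
  L3: def={a,w} ue={a,w}
  L4: def={w,x} ue={w,x}
  L5: def={j} ue={x}
  L6: def={a,j} ue={a,j}
  L7: def={a,h} ue=∅
  L8: def={w,x} ue={a,w,x}

Live sets:
  L0: in=∅ out={a,x}
  L1: in={a,x} out={a,j,w,x}
  L2: in={a,w,x} out={a,w,x}
  L3: in={a,w,x} out={a,w,x}
  L4: in={a,w,x} out={a,w,x}
  L5: in={a,w,x} out={a,j,w,x}
  L6: in={a,j,w,x} out={a,w,x}
  L7: in=∅ out=∅
  L8: in={a,w,x} out=∅

live-out(L2) = ["a", "w", "x"]

Answer: ["a", "w", "x"]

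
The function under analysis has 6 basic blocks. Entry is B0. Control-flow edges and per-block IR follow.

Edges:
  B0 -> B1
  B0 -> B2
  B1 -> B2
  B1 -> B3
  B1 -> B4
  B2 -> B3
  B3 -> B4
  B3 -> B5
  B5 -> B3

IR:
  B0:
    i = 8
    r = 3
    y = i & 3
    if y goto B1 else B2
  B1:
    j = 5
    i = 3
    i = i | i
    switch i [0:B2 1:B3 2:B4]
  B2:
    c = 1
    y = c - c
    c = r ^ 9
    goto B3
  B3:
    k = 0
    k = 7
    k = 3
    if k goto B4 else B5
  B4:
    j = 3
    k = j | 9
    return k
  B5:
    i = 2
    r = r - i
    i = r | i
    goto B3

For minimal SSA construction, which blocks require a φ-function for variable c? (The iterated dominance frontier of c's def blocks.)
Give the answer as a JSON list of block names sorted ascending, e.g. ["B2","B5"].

Answer: ["B3", "B4"]

Derivation:
idom tree: B1←B0 B2←B0 B3←B0 B4←B0 B5←B3
Dom∩ at merges:
  B2: preds {B0,B1}: {B0} ∩ {B0,B1} = {B0}; idom=B0
  B3: preds {B1,B2,B5}: {B0,B1} ∩ {B0,B2} ∩ {B0,B3,B5} = {B0}; idom=B0
  B4: preds {B1,B3}: {B0,B1} ∩ {B0,B3} = {B0}; idom=B0

DF walk-up:
  join B2 pred B0: · stop@B0
  join B2 pred B1: B1 stop@B0
  join B3 pred B1: B1 stop@B0
  join B3 pred B2: B2 stop@B0
  join B3 pred B5: B5→B3 stop@B0
  join B4 pred B1: B1 stop@B0
  join B4 pred B3: B3 stop@B0
  B0: DF=∅
  B1: DF={B2,B3,B4}
  B2: DF={B3}
  B3: DF={B3,B4}
  B4: DF=∅
  B5: DF={B3}

φ for c: defs {B2}
  DF⁺ = {B3,B4}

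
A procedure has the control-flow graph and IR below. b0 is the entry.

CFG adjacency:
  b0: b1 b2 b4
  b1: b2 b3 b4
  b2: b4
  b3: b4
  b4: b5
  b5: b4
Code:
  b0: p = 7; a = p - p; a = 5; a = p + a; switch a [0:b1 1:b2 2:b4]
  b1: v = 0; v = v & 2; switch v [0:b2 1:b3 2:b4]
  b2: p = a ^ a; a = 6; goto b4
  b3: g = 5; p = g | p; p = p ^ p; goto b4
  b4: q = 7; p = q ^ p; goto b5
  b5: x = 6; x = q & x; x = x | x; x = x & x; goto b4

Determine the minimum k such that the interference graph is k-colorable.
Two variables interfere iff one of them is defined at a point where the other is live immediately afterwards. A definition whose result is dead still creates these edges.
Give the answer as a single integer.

Answer: 3

Analysis:
def/use:
  b0: {a,p} / ∅
  b1: {v} / ∅
  b2: {a,p} / {a}
  b3: {g,p} / {p}
  b4: {p,q} / {p}
  b5: {x} / {q}

Live sets:
  b0: in=∅ out={a,p}
  b1: in={a,p} out={a,p}
  b2: in={a} out={p}
  b3: in={p} out={p}
  b4: in={p} out={p,q}
  b5: in={p,q} out={p}

Interference:
  a: {p,v}
  g: {p}
  p: {a,g,q,v,x}
  q: {p,x}
  v: {a,p}
  x: {p,q}

Registers:
  lower bound: {a,p,v} mutually conflict ⇒ χ ≥ 3
  assign a→c1 g→c1 p→c0 q→c1 v→c2 x→c2 — no edge inside a register ⇒ χ ≤ 3
  χ = 3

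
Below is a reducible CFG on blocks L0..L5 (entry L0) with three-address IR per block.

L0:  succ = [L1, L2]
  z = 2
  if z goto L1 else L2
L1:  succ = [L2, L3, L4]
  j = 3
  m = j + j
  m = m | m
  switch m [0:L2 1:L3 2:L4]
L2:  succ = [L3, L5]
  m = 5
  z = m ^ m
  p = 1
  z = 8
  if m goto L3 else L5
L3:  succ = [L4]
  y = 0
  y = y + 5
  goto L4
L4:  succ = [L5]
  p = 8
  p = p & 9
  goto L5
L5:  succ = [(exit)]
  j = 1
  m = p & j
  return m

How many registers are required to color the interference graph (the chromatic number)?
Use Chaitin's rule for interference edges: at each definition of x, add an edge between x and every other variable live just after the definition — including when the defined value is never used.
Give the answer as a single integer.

Block summaries:
  L0 def {z} use ∅
  L1 def {j,m} use ∅
  L2 def {m,p,z} use ∅
  L3 def {y} use ∅
  L4 def {p} use ∅
  L5 def {j,m} use {p}

Backward fixpoint:
  L0 li=∅ lo=∅
  L1 li=∅ lo=∅
  L2 li=∅ lo={p}
  L3 li=∅ lo=∅
  L4 li=∅ lo={p}
  L5 li={p} lo=∅

Interfere edges:
  j — {p}
  m — {p,z}
  p — {j,m,z}
  y — ∅
  z — {m,p}

Registers:
  clique {m,p,z} ⇒ need ≥ 3
  assign j→c1 m→c1 p→c0 y→c0 z→c2 — no edge inside a register ⇒ χ ≤ 3
  χ = 3

Answer: 3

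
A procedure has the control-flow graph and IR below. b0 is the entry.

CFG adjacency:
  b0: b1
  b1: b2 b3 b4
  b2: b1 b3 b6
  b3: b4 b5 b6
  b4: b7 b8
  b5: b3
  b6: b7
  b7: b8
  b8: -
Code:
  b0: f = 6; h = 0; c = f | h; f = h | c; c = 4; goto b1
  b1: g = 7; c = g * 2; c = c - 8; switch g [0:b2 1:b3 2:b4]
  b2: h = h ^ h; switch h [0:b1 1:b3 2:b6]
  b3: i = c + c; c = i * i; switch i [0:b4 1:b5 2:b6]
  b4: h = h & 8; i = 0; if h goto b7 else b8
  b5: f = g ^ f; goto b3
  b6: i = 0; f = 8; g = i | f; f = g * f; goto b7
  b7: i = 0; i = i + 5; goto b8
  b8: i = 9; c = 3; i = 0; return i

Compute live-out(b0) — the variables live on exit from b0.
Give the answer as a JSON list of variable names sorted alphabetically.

Answer: ["f", "h"]

Analysis:
Block summaries:
  b0: {c,f,h} / ∅
  b1: {c,g} / ∅
  b2: {h} / {h}
  b3: {c,i} / {c}
  b4: {h,i} / {h}
  b5: {f} / {f,g}
  b6: {f,g,i} / ∅
  b7: {i} / ∅
  b8: {c,i} / ∅

Liveness:
  live b0: ∅→{f,h}
  live b1: {f,h}→{c,f,g,h}
  live b2: {c,f,g,h}→{c,f,g,h}
  live b3: {c,f,g,h}→{c,f,g,h}
  live b4: {h}→∅
  live b5: {c,f,g,h}→{c,f,g,h}
  live b6: ∅→∅
  live b7: ∅→∅
  live b8: ∅→∅

live-out(b0) = ["f", "h"]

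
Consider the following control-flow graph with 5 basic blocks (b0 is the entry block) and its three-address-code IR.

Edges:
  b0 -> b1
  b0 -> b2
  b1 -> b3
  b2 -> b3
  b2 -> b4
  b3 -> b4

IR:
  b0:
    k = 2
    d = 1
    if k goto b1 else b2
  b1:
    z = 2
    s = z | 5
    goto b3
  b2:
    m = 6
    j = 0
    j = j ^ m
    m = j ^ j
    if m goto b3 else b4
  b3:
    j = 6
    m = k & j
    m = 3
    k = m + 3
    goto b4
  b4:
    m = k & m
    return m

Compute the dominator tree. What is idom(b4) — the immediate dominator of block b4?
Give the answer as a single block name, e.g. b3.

idom tree: b1←b0 b2←b0 b3←b0 b4←b0
Dom at joins:
  b3: preds {b1,b2}: {b0,b1} ∩ {b0,b2} = {b0}; idom=b0
  b4: preds {b2,b3}: {b0,b2} ∩ {b0,b3} = {b0}; idom=b0

idom(b4) = b0

Answer: b0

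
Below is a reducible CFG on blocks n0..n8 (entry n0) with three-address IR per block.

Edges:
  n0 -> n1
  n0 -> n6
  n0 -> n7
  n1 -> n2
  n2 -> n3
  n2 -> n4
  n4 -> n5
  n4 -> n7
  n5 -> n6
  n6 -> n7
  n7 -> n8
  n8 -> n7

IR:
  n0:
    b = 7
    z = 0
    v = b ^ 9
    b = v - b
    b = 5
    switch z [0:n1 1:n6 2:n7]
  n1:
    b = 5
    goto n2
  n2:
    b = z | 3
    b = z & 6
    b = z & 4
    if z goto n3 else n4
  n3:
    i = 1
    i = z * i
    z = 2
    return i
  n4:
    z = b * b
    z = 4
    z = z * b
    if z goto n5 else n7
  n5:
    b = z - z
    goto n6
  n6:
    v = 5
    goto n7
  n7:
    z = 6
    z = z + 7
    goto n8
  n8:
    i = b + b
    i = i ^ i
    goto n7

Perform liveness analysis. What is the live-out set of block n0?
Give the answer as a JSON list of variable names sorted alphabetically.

Answer: ["b", "z"]

Working:
Per-block:
  n0: {b,v,z} / ∅
  n1: {b} / ∅
  n2: {b} / {z}
  n3: {i,z} / {z}
  n4: {z} / {b}
  n5: {b} / {z}
  n6: {v} / ∅
  n7: {z} / ∅
  n8: {i} / {b}

Liveness:
  live n0: ∅→{b,z}
  live n1: {z}→{z}
  live n2: {z}→{b,z}
  live n3: {z}→∅
  live n4: {b}→{b,z}
  live n5: {z}→{b}
  live n6: {b}→{b}
  live n7: {b}→{b}
  live n8: {b}→{b}

live-out(n0) = ["b", "z"]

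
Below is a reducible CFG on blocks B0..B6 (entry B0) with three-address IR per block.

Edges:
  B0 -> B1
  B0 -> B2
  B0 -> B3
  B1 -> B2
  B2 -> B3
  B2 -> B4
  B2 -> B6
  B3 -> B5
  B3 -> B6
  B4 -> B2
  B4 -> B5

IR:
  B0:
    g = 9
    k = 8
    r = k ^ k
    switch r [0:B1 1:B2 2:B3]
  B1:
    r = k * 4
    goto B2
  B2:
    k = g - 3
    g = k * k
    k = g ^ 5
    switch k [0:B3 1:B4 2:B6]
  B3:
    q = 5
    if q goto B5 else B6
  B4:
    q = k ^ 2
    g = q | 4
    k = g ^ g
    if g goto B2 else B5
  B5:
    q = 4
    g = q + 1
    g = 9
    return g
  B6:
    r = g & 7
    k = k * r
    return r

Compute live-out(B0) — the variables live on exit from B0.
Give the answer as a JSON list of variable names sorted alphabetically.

Answer: ["g", "k"]

Working:
Block summaries:
  B0 def {g,k,r} use ∅
  B1 def {r} use {k}
  B2 def {g,k} use {g}
  B3 def {q} use ∅
  B4 def {g,k,q} use {k}
  B5 def {g,q} use ∅
  B6 def {k,r} use {g,k}

Liveness:
  B0: in=∅ out={g,k}
  B1: in={g,k} out={g}
  B2: in={g} out={g,k}
  B3: in={g,k} out={g,k}
  B4: in={k} out={g}
  B5: in=∅ out=∅
  B6: in={g,k} out=∅

live-out(B0) = ["g", "k"]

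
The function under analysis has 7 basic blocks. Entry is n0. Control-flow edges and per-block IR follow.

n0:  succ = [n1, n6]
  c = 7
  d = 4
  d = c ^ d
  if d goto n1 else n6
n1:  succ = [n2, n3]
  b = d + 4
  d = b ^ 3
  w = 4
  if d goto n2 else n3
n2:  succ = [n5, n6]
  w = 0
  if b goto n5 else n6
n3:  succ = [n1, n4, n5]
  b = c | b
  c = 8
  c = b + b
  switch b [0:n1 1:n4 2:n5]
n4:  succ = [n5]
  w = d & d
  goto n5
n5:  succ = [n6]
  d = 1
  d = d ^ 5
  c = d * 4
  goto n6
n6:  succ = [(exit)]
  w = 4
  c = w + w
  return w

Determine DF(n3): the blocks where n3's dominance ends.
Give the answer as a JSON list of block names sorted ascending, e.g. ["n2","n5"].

idom tree: n1←n0 n2←n1 n3←n1 n4←n3 n5←n1 n6←n0
Dom∩ at merges:
  n1: preds {n0,n3}: {n0} ∩ {n0,n1,n3} = {n0}; idom=n0
  n5: preds {n2,n3,n4}: {n0,n1,n2} ∩ {n0,n1,n3} ∩ {n0,n1,n3,n4} = {n0,n1}; idom=n1
  n6: preds {n0,n2,n5}: {n0} ∩ {n0,n1,n2} ∩ {n0,n1,n5} = {n0}; idom=n0

Frontier:
  n1←n0: walk · to n0
  n1←n3: walk n3→n1 to n0
  n5←n2: walk n2 to n1
  n5←n3: walk n3 to n1
  n5←n4: walk n4→n3 to n1
  n6←n0: walk · to n0
  n6←n2: walk n2→n1 to n0
  n6←n5: walk n5→n1 to n0
  n0 → ∅
  n1 → {n1,n6}
  n2 → {n5,n6}
  n3 → {n1,n5}
  n4 → {n5}
  n5 → {n6}
  n6 → ∅

DF(n3) = ["n1", "n5"]

Answer: ["n1", "n5"]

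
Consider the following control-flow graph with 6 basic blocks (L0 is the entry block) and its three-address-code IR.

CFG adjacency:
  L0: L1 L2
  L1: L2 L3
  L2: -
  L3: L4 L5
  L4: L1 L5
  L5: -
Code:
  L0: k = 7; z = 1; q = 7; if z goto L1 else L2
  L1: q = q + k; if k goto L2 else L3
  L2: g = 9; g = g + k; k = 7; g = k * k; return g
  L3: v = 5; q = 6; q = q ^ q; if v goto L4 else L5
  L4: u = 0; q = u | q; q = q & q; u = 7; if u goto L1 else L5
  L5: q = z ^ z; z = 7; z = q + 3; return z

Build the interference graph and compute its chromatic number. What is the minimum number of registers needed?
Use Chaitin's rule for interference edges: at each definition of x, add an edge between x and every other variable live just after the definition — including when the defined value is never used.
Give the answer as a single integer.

Block summaries:
  L0 def {k,q,z} use ∅
  L1 def {q} use {k,q}
  L2 def {g,k} use {k}
  L3 def {q,v} use ∅
  L4 def {q,u} use {q}
  L5 def {q,z} use {z}

Liveness:
  L0 li=∅ lo={k,q,z}
  L1 li={k,q,z} lo={k,z}
  L2 li={k} lo=∅
  L3 li={k,z} lo={k,q,z}
  L4 li={k,q,z} lo={k,q,z}
  L5 li={z} lo=∅

Conflict graph:
  g — {k}
  k — {g,q,u,v,z}
  q — {k,u,v,z}
  u — {k,q,z}
  v — {k,q,z}
  z — {k,q,u,v}

Registers:
  clique {k,q,u,z} ⇒ need ≥ 4
  4-colouring: c0={k}  c1={g,q}  c2={z}  c3={u,v}
  χ = 4

Answer: 4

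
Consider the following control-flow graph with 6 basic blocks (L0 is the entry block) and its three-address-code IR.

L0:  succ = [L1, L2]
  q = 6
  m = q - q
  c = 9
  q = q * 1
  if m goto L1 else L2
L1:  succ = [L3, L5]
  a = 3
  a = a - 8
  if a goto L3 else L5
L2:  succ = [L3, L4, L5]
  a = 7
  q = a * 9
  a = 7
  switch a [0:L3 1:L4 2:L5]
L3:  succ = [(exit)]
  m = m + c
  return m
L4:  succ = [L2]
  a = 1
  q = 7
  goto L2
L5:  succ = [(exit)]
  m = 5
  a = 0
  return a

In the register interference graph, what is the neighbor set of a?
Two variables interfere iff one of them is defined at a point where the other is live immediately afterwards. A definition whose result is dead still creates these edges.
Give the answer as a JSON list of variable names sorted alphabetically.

def/use:
  L0: def={c,m,q} ue=∅
  L1: def={a} ue=∅
  L2: def={a,q} ue=∅
  L3: def={m} ue={c,m}
  L4: def={a,q} ue=∅
  L5: def={a,m} ue=∅

Live sets:
  live L0: ∅→{c,m}
  live L1: {c,m}→{c,m}
  live L2: {c,m}→{c,m}
  live L3: {c,m}→∅
  live L4: {c,m}→{c,m}
  live L5: ∅→∅

Interference:
  a: {c,m}
  c: {a,m,q}
  m: {a,c,q}
  q: {c,m}

N(a) = ["c", "m"]

Answer: ["c", "m"]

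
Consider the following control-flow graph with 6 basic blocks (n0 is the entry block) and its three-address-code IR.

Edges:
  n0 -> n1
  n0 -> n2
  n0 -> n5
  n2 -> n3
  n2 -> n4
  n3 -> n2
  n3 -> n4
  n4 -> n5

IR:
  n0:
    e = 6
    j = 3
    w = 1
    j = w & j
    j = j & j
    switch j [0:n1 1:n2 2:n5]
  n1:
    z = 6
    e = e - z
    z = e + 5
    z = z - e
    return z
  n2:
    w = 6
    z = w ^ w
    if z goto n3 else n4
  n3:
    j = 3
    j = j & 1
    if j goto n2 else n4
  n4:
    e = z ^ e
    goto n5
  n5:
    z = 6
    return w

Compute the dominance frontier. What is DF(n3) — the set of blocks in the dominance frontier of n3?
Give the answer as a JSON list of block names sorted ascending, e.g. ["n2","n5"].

Answer: ["n2", "n4"]

Working:
idom tree: n1←n0 n2←n0 n3←n2 n4←n2 n5←n0
Dom at joins:
  n2: preds {n0,n3}: {n0} ∩ {n0,n2,n3} = {n0}; idom=n0
  n4: preds {n2,n3}: {n0,n2} ∩ {n0,n2,n3} = {n0,n2}; idom=n2
  n5: preds {n0,n4}: {n0} ∩ {n0,n2,n4} = {n0}; idom=n0

DF walk-up:
  n2←n0: walk · to n0
  n2←n3: walk n3→n2 to n0
  n4←n2: walk · to n2
  n4←n3: walk n3 to n2
  n5←n0: walk · to n0
  n5←n4: walk n4→n2 to n0
  DF(n0)=∅
  DF(n1)=∅
  DF(n2)={n2,n5}
  DF(n3)={n2,n4}
  DF(n4)={n5}
  DF(n5)=∅

DF(n3) = ["n2", "n4"]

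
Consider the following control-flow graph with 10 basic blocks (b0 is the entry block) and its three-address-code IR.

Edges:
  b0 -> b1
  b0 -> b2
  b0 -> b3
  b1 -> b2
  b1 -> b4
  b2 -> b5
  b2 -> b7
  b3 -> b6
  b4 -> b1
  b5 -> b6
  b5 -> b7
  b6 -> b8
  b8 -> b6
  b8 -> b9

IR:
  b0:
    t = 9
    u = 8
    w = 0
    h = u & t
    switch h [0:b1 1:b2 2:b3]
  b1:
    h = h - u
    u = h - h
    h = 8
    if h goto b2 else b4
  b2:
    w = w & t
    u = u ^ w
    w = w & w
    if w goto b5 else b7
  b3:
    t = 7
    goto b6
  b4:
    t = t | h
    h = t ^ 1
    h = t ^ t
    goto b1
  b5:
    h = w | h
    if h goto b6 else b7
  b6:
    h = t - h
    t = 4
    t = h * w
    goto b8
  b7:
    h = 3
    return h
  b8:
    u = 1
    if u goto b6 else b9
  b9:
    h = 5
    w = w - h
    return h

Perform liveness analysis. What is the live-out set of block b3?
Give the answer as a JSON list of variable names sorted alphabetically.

def/use:
  b0: def={h,t,u,w} ue=∅
  b1: def={h,u} ue={h,u}
  b2: def={u,w} ue={t,u,w}
  b3: def={t} ue=∅
  b4: def={h,t} ue={h,t}
  b5: def={h} ue={h,w}
  b6: def={h,t} ue={h,t,w}
  b7: def={h} ue=∅
  b8: def={u} ue=∅
  b9: def={h,w} ue={w}

Live sets:
  live b0: ∅→{h,t,u,w}
  live b1: {h,t,u,w}→{h,t,u,w}
  live b2: {h,t,u,w}→{h,t,w}
  live b3: {h,w}→{h,t,w}
  live b4: {h,t,u,w}→{h,t,u,w}
  live b5: {h,t,w}→{h,t,w}
  live b6: {h,t,w}→{h,t,w}
  live b7: ∅→∅
  live b8: {h,t,w}→{h,t,w}
  live b9: {w}→∅

live-out(b3) = ["h", "t", "w"]

Answer: ["h", "t", "w"]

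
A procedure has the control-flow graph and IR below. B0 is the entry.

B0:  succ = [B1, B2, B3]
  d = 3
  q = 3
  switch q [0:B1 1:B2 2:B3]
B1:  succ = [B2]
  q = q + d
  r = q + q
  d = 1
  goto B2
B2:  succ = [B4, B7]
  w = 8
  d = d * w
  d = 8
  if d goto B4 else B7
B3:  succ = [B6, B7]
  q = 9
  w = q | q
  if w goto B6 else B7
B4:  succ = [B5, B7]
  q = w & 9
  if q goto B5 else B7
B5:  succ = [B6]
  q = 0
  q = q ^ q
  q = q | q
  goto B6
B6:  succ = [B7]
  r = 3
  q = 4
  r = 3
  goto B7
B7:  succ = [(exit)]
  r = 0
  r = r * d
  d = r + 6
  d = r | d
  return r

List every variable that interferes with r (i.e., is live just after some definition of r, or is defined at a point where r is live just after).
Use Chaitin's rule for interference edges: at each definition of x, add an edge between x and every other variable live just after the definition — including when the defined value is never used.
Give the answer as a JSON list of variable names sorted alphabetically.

Answer: ["d"]

Derivation:
def/use:
  B0 def {d,q} use ∅
  B1 def {d,q,r} use {d,q}
  B2 def {d,w} use {d}
  B3 def {q,w} use ∅
  B4 def {q} use {w}
  B5 def {q} use ∅
  B6 def {q,r} use ∅
  B7 def {d,r} use {d}

Liveness:
  B0: in=∅ out={d,q}
  B1: in={d,q} out={d}
  B2: in={d} out={d,w}
  B3: in={d} out={d}
  B4: in={d,w} out={d}
  B5: in={d} out={d}
  B6: in={d} out={d}
  B7: in={d} out=∅

Interfere edges:
  d: {q,r,w}
  q: {d}
  r: {d}
  w: {d}

N(r) = ["d"]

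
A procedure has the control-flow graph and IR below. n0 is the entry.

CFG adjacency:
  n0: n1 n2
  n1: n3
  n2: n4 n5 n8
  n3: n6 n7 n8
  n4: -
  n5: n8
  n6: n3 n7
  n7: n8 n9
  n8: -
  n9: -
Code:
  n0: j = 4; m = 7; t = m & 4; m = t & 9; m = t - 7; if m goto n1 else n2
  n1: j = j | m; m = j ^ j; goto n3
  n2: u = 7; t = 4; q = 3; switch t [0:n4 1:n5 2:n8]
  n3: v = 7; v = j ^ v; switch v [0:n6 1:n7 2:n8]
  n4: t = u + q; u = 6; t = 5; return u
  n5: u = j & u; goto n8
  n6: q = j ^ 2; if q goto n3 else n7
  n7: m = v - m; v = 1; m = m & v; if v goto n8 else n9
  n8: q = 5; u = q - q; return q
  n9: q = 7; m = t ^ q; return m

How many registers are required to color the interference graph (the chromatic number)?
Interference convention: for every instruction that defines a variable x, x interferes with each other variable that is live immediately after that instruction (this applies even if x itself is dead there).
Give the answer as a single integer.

Answer: 5

Analysis:
Per-block:
  n0 def {j,m,t} use ∅
  n1 def {j,m} use {j,m}
  n2 def {q,t,u} use ∅
  n3 def {v} use {j}
  n4 def {t,u} use {q,u}
  n5 def {u} use {j,u}
  n6 def {q} use {j}
  n7 def {m,v} use {m,v}
  n8 def {q,u} use ∅
  n9 def {m,q} use {t}

Liveness:
  n0: in=∅ out={j,m,t}
  n1: in={j,m,t} out={j,m,t}
  n2: in={j} out={j,q,u}
  n3: in={j,m,t} out={j,m,t,v}
  n4: in={q,u} out=∅
  n5: in={j,u} out=∅
  n6: in={j,m,t,v} out={j,m,t,v}
  n7: in={m,t,v} out={t}
  n8: in=∅ out=∅
  n9: in={t} out=∅

Interference:
  j — {m,q,t,u,v}
  m — {j,q,t,v}
  q — {j,m,t,u,v}
  t — {j,m,q,u,v}
  u — {j,q,t}
  v — {j,m,q,t}

Chromatic number:
  clique {j,m,q,t,v} ⇒ need ≥ 5
  assign j→R0 m→R3 q→R1 t→R2 u→R3 v→R4 — no edge inside a register ⇒ χ ≤ 5
  χ = 5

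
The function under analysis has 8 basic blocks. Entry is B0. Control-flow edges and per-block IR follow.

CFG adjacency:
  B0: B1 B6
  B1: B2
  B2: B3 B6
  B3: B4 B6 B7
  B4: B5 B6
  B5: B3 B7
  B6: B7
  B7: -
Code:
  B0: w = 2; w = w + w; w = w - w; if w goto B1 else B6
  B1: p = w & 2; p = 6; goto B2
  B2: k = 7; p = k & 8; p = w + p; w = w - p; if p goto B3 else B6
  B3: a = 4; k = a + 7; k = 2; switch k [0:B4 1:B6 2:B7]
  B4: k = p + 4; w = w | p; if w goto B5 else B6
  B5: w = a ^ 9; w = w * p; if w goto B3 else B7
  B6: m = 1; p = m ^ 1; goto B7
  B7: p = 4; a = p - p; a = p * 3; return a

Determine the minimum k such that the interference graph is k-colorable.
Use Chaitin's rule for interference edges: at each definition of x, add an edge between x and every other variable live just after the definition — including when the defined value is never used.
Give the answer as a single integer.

Per-block:
  B0: def={w} ue=∅
  B1: def={p} ue={w}
  B2: def={k,p,w} ue={w}
  B3: def={a,k} ue=∅
  B4: def={k,w} ue={p,w}
  B5: def={w} ue={a,p}
  B6: def={m,p} ue=∅
  B7: def={a,p} ue=∅

Liveness:
  live B0: ∅→{w}
  live B1: {w}→{w}
  live B2: {w}→{p,w}
  live B3: {p,w}→{a,p,w}
  live B4: {a,p,w}→{a,p}
  live B5: {a,p}→{p,w}
  live B6: ∅→∅
  live B7: ∅→∅

Conflict graph:
  a: {k,p,w}
  k: {a,p,w}
  m: ∅
  p: {a,k,w}
  w: {a,k,p}

Colouring:
  {a,k,p,w} pairwise interfere (4-clique) ⇒ χ ≥ 4
  assign a→R0 k→R1 m→R0 p→R2 w→R3 — no edge inside a register ⇒ χ ≤ 4
  χ = 4

Answer: 4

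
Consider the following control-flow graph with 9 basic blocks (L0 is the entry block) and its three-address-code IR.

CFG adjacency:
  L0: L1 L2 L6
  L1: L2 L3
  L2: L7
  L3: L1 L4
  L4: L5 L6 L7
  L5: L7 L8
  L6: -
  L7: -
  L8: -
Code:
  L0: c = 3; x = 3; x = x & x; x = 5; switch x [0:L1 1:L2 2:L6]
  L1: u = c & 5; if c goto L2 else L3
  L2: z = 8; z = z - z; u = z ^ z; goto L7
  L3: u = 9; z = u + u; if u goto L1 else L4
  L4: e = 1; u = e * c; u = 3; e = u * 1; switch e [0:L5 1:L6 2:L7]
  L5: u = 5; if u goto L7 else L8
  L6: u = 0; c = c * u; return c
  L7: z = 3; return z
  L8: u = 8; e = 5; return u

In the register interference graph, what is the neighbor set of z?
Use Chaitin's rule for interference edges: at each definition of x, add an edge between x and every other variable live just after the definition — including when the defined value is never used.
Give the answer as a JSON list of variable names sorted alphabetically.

Block summaries:
  L0 def {c,x} use ∅
  L1 def {u} use {c}
  L2 def {u,z} use ∅
  L3 def {u,z} use ∅
  L4 def {e,u} use {c}
  L5 def {u} use ∅
  L6 def {c,u} use {c}
  L7 def {z} use ∅
  L8 def {e,u} use ∅

Liveness:
  L0: in=∅ out={c}
  L1: in={c} out={c}
  L2: in=∅ out=∅
  L3: in={c} out={c}
  L4: in={c} out={c}
  L5: in=∅ out=∅
  L6: in={c} out=∅
  L7: in=∅ out=∅
  L8: in=∅ out=∅

Interfere edges:
  c: {e,u,x,z}
  e: {c,u}
  u: {c,e,z}
  x: {c}
  z: {c,u}

N(z) = ["c", "u"]

Answer: ["c", "u"]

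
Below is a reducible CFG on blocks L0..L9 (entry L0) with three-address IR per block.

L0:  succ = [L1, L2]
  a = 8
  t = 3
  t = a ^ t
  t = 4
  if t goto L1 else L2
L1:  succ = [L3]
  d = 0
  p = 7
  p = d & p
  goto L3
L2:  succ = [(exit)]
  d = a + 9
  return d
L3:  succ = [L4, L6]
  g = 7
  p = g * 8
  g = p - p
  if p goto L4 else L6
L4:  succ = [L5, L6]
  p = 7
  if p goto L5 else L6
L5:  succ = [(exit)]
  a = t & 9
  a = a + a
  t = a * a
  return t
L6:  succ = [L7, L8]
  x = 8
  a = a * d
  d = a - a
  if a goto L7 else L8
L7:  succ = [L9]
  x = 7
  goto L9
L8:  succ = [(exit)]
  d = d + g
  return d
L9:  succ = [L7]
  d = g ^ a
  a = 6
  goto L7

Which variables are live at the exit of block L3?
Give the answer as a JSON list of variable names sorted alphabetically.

Answer: ["a", "d", "g", "t"]

Derivation:
def/use:
  L0 def {a,t} use ∅
  L1 def {d,p} use ∅
  L2 def {d} use {a}
  L3 def {g,p} use ∅
  L4 def {p} use ∅
  L5 def {a,t} use {t}
  L6 def {a,d,x} use {a,d}
  L7 def {x} use ∅
  L8 def {d} use {d,g}
  L9 def {a,d} use {a,g}

Live sets:
  L0 li=∅ lo={a,t}
  L1 li={a,t} lo={a,d,t}
  L2 li={a} lo=∅
  L3 li={a,d,t} lo={a,d,g,t}
  L4 li={a,d,g,t} lo={a,d,g,t}
  L5 li={t} lo=∅
  L6 li={a,d,g} lo={a,d,g}
  L7 li={a,g} lo={a,g}
  L8 li={d,g} lo=∅
  L9 li={a,g} lo={a,g}

live-out(L3) = ["a", "d", "g", "t"]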